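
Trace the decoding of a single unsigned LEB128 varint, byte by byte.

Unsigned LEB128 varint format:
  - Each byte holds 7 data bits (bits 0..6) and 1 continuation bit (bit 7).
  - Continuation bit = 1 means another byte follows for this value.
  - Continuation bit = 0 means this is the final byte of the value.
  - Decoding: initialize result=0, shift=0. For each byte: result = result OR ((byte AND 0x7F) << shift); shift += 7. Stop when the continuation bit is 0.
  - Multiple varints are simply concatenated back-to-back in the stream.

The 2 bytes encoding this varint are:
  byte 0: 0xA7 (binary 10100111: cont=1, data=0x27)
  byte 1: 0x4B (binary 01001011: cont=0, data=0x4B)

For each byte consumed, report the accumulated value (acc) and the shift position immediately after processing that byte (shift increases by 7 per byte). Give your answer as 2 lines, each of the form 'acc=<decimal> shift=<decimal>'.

byte 0=0xA7: payload=0x27=39, contrib = 39<<0 = 39; acc -> 39, shift -> 7
byte 1=0x4B: payload=0x4B=75, contrib = 75<<7 = 9600; acc -> 9639, shift -> 14

Answer: acc=39 shift=7
acc=9639 shift=14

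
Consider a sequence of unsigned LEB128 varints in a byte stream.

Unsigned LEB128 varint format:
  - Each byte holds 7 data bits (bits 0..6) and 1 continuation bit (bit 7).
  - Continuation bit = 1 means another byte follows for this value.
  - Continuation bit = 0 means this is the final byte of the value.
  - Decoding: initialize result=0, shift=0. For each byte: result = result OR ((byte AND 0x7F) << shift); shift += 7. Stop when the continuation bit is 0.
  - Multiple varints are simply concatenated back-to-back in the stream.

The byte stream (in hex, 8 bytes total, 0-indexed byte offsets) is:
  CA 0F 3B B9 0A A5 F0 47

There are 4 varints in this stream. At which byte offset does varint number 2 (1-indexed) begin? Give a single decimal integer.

Answer: 2

Derivation:
  byte[0]=0xCA cont=1 payload=0x4A=74: acc |= 74<<0 -> acc=74 shift=7
  byte[1]=0x0F cont=0 payload=0x0F=15: acc |= 15<<7 -> acc=1994 shift=14 [end]
Varint 1: bytes[0:2] = CA 0F -> value 1994 (2 byte(s))
  byte[2]=0x3B cont=0 payload=0x3B=59: acc |= 59<<0 -> acc=59 shift=7 [end]
Varint 2: bytes[2:3] = 3B -> value 59 (1 byte(s))
  byte[3]=0xB9 cont=1 payload=0x39=57: acc |= 57<<0 -> acc=57 shift=7
  byte[4]=0x0A cont=0 payload=0x0A=10: acc |= 10<<7 -> acc=1337 shift=14 [end]
Varint 3: bytes[3:5] = B9 0A -> value 1337 (2 byte(s))
  byte[5]=0xA5 cont=1 payload=0x25=37: acc |= 37<<0 -> acc=37 shift=7
  byte[6]=0xF0 cont=1 payload=0x70=112: acc |= 112<<7 -> acc=14373 shift=14
  byte[7]=0x47 cont=0 payload=0x47=71: acc |= 71<<14 -> acc=1177637 shift=21 [end]
Varint 4: bytes[5:8] = A5 F0 47 -> value 1177637 (3 byte(s))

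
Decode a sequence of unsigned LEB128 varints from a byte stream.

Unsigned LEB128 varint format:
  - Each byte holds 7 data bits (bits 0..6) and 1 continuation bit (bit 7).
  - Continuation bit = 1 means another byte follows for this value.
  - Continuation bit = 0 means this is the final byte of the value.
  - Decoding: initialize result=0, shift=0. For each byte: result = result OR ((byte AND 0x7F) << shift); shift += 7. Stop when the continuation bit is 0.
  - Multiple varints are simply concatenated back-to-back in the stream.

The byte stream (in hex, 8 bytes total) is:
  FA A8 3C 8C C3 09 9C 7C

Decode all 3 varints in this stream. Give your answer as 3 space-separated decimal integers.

Answer: 988282 156044 15900

Derivation:
  byte[0]=0xFA cont=1 payload=0x7A=122: acc |= 122<<0 -> acc=122 shift=7
  byte[1]=0xA8 cont=1 payload=0x28=40: acc |= 40<<7 -> acc=5242 shift=14
  byte[2]=0x3C cont=0 payload=0x3C=60: acc |= 60<<14 -> acc=988282 shift=21 [end]
Varint 1: bytes[0:3] = FA A8 3C -> value 988282 (3 byte(s))
  byte[3]=0x8C cont=1 payload=0x0C=12: acc |= 12<<0 -> acc=12 shift=7
  byte[4]=0xC3 cont=1 payload=0x43=67: acc |= 67<<7 -> acc=8588 shift=14
  byte[5]=0x09 cont=0 payload=0x09=9: acc |= 9<<14 -> acc=156044 shift=21 [end]
Varint 2: bytes[3:6] = 8C C3 09 -> value 156044 (3 byte(s))
  byte[6]=0x9C cont=1 payload=0x1C=28: acc |= 28<<0 -> acc=28 shift=7
  byte[7]=0x7C cont=0 payload=0x7C=124: acc |= 124<<7 -> acc=15900 shift=14 [end]
Varint 3: bytes[6:8] = 9C 7C -> value 15900 (2 byte(s))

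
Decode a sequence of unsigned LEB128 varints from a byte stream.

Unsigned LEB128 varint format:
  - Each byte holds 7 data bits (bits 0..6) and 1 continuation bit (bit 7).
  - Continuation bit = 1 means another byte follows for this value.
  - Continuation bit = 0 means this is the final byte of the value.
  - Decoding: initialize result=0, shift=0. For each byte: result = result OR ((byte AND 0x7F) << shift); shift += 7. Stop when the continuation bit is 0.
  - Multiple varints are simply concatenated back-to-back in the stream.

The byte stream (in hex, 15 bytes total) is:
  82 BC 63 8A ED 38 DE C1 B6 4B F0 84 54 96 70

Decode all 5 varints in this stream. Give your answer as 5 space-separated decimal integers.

  byte[0]=0x82 cont=1 payload=0x02=2: acc |= 2<<0 -> acc=2 shift=7
  byte[1]=0xBC cont=1 payload=0x3C=60: acc |= 60<<7 -> acc=7682 shift=14
  byte[2]=0x63 cont=0 payload=0x63=99: acc |= 99<<14 -> acc=1629698 shift=21 [end]
Varint 1: bytes[0:3] = 82 BC 63 -> value 1629698 (3 byte(s))
  byte[3]=0x8A cont=1 payload=0x0A=10: acc |= 10<<0 -> acc=10 shift=7
  byte[4]=0xED cont=1 payload=0x6D=109: acc |= 109<<7 -> acc=13962 shift=14
  byte[5]=0x38 cont=0 payload=0x38=56: acc |= 56<<14 -> acc=931466 shift=21 [end]
Varint 2: bytes[3:6] = 8A ED 38 -> value 931466 (3 byte(s))
  byte[6]=0xDE cont=1 payload=0x5E=94: acc |= 94<<0 -> acc=94 shift=7
  byte[7]=0xC1 cont=1 payload=0x41=65: acc |= 65<<7 -> acc=8414 shift=14
  byte[8]=0xB6 cont=1 payload=0x36=54: acc |= 54<<14 -> acc=893150 shift=21
  byte[9]=0x4B cont=0 payload=0x4B=75: acc |= 75<<21 -> acc=158179550 shift=28 [end]
Varint 3: bytes[6:10] = DE C1 B6 4B -> value 158179550 (4 byte(s))
  byte[10]=0xF0 cont=1 payload=0x70=112: acc |= 112<<0 -> acc=112 shift=7
  byte[11]=0x84 cont=1 payload=0x04=4: acc |= 4<<7 -> acc=624 shift=14
  byte[12]=0x54 cont=0 payload=0x54=84: acc |= 84<<14 -> acc=1376880 shift=21 [end]
Varint 4: bytes[10:13] = F0 84 54 -> value 1376880 (3 byte(s))
  byte[13]=0x96 cont=1 payload=0x16=22: acc |= 22<<0 -> acc=22 shift=7
  byte[14]=0x70 cont=0 payload=0x70=112: acc |= 112<<7 -> acc=14358 shift=14 [end]
Varint 5: bytes[13:15] = 96 70 -> value 14358 (2 byte(s))

Answer: 1629698 931466 158179550 1376880 14358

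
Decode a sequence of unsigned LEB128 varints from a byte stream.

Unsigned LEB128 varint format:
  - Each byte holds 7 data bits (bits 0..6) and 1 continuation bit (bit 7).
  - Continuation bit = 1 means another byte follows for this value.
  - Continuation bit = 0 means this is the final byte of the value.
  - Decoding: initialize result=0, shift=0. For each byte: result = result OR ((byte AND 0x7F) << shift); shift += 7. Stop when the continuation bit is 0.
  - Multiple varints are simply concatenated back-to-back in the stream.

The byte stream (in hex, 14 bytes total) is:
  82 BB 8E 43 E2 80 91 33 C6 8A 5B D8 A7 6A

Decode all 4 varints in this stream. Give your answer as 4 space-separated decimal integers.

  byte[0]=0x82 cont=1 payload=0x02=2: acc |= 2<<0 -> acc=2 shift=7
  byte[1]=0xBB cont=1 payload=0x3B=59: acc |= 59<<7 -> acc=7554 shift=14
  byte[2]=0x8E cont=1 payload=0x0E=14: acc |= 14<<14 -> acc=236930 shift=21
  byte[3]=0x43 cont=0 payload=0x43=67: acc |= 67<<21 -> acc=140746114 shift=28 [end]
Varint 1: bytes[0:4] = 82 BB 8E 43 -> value 140746114 (4 byte(s))
  byte[4]=0xE2 cont=1 payload=0x62=98: acc |= 98<<0 -> acc=98 shift=7
  byte[5]=0x80 cont=1 payload=0x00=0: acc |= 0<<7 -> acc=98 shift=14
  byte[6]=0x91 cont=1 payload=0x11=17: acc |= 17<<14 -> acc=278626 shift=21
  byte[7]=0x33 cont=0 payload=0x33=51: acc |= 51<<21 -> acc=107233378 shift=28 [end]
Varint 2: bytes[4:8] = E2 80 91 33 -> value 107233378 (4 byte(s))
  byte[8]=0xC6 cont=1 payload=0x46=70: acc |= 70<<0 -> acc=70 shift=7
  byte[9]=0x8A cont=1 payload=0x0A=10: acc |= 10<<7 -> acc=1350 shift=14
  byte[10]=0x5B cont=0 payload=0x5B=91: acc |= 91<<14 -> acc=1492294 shift=21 [end]
Varint 3: bytes[8:11] = C6 8A 5B -> value 1492294 (3 byte(s))
  byte[11]=0xD8 cont=1 payload=0x58=88: acc |= 88<<0 -> acc=88 shift=7
  byte[12]=0xA7 cont=1 payload=0x27=39: acc |= 39<<7 -> acc=5080 shift=14
  byte[13]=0x6A cont=0 payload=0x6A=106: acc |= 106<<14 -> acc=1741784 shift=21 [end]
Varint 4: bytes[11:14] = D8 A7 6A -> value 1741784 (3 byte(s))

Answer: 140746114 107233378 1492294 1741784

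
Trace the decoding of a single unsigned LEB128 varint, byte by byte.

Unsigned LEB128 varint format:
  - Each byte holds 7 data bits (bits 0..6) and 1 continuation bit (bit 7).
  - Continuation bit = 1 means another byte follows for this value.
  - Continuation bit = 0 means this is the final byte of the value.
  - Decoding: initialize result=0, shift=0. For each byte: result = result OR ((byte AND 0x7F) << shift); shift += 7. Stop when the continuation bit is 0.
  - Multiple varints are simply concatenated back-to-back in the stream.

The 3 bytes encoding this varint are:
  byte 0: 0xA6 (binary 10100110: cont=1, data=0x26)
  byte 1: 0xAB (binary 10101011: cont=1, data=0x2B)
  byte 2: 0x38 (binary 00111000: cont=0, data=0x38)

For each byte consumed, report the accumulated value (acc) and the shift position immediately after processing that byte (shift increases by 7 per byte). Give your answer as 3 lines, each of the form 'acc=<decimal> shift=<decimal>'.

byte 0=0xA6: payload=0x26=38, contrib = 38<<0 = 38; acc -> 38, shift -> 7
byte 1=0xAB: payload=0x2B=43, contrib = 43<<7 = 5504; acc -> 5542, shift -> 14
byte 2=0x38: payload=0x38=56, contrib = 56<<14 = 917504; acc -> 923046, shift -> 21

Answer: acc=38 shift=7
acc=5542 shift=14
acc=923046 shift=21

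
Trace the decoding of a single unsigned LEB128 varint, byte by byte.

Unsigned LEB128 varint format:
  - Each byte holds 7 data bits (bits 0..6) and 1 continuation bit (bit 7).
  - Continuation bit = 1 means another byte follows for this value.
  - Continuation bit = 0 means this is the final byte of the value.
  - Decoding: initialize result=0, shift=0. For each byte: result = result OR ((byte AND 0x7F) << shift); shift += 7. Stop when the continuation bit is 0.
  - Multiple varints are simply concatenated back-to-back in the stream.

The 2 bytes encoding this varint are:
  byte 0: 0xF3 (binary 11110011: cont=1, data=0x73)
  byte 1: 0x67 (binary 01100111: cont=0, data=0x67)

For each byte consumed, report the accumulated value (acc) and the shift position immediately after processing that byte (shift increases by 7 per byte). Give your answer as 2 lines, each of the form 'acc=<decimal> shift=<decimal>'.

Answer: acc=115 shift=7
acc=13299 shift=14

Derivation:
byte 0=0xF3: payload=0x73=115, contrib = 115<<0 = 115; acc -> 115, shift -> 7
byte 1=0x67: payload=0x67=103, contrib = 103<<7 = 13184; acc -> 13299, shift -> 14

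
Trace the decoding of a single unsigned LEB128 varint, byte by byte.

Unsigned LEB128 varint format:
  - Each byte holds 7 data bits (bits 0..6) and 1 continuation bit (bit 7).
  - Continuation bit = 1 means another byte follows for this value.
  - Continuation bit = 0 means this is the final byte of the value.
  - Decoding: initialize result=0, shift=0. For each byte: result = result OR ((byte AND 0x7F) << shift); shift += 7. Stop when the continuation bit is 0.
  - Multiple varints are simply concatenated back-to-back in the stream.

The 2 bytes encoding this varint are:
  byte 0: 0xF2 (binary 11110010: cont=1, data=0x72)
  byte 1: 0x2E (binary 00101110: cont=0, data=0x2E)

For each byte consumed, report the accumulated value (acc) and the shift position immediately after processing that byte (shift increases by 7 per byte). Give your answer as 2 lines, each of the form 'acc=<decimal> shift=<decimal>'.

byte 0=0xF2: payload=0x72=114, contrib = 114<<0 = 114; acc -> 114, shift -> 7
byte 1=0x2E: payload=0x2E=46, contrib = 46<<7 = 5888; acc -> 6002, shift -> 14

Answer: acc=114 shift=7
acc=6002 shift=14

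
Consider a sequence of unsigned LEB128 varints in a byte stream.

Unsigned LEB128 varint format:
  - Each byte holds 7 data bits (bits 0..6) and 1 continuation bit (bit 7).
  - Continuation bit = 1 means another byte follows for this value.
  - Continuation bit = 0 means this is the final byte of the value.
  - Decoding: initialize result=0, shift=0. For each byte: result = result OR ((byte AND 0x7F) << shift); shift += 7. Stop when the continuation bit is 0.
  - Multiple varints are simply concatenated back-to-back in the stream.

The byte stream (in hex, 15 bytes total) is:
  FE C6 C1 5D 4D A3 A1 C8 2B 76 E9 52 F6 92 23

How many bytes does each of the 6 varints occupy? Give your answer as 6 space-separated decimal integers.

  byte[0]=0xFE cont=1 payload=0x7E=126: acc |= 126<<0 -> acc=126 shift=7
  byte[1]=0xC6 cont=1 payload=0x46=70: acc |= 70<<7 -> acc=9086 shift=14
  byte[2]=0xC1 cont=1 payload=0x41=65: acc |= 65<<14 -> acc=1074046 shift=21
  byte[3]=0x5D cont=0 payload=0x5D=93: acc |= 93<<21 -> acc=196109182 shift=28 [end]
Varint 1: bytes[0:4] = FE C6 C1 5D -> value 196109182 (4 byte(s))
  byte[4]=0x4D cont=0 payload=0x4D=77: acc |= 77<<0 -> acc=77 shift=7 [end]
Varint 2: bytes[4:5] = 4D -> value 77 (1 byte(s))
  byte[5]=0xA3 cont=1 payload=0x23=35: acc |= 35<<0 -> acc=35 shift=7
  byte[6]=0xA1 cont=1 payload=0x21=33: acc |= 33<<7 -> acc=4259 shift=14
  byte[7]=0xC8 cont=1 payload=0x48=72: acc |= 72<<14 -> acc=1183907 shift=21
  byte[8]=0x2B cont=0 payload=0x2B=43: acc |= 43<<21 -> acc=91361443 shift=28 [end]
Varint 3: bytes[5:9] = A3 A1 C8 2B -> value 91361443 (4 byte(s))
  byte[9]=0x76 cont=0 payload=0x76=118: acc |= 118<<0 -> acc=118 shift=7 [end]
Varint 4: bytes[9:10] = 76 -> value 118 (1 byte(s))
  byte[10]=0xE9 cont=1 payload=0x69=105: acc |= 105<<0 -> acc=105 shift=7
  byte[11]=0x52 cont=0 payload=0x52=82: acc |= 82<<7 -> acc=10601 shift=14 [end]
Varint 5: bytes[10:12] = E9 52 -> value 10601 (2 byte(s))
  byte[12]=0xF6 cont=1 payload=0x76=118: acc |= 118<<0 -> acc=118 shift=7
  byte[13]=0x92 cont=1 payload=0x12=18: acc |= 18<<7 -> acc=2422 shift=14
  byte[14]=0x23 cont=0 payload=0x23=35: acc |= 35<<14 -> acc=575862 shift=21 [end]
Varint 6: bytes[12:15] = F6 92 23 -> value 575862 (3 byte(s))

Answer: 4 1 4 1 2 3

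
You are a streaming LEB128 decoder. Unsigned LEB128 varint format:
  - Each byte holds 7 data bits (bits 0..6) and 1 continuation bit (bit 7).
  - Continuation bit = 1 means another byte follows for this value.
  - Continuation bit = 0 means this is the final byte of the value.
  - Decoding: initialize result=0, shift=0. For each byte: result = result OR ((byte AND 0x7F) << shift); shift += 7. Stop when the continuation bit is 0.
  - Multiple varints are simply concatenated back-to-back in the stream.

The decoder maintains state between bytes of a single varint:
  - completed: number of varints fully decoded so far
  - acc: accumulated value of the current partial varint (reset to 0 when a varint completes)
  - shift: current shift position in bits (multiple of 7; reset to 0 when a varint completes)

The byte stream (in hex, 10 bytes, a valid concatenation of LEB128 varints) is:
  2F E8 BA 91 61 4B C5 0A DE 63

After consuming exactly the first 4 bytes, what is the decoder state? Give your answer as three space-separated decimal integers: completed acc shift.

byte[0]=0x2F cont=0 payload=0x2F: varint #1 complete (value=47); reset -> completed=1 acc=0 shift=0
byte[1]=0xE8 cont=1 payload=0x68: acc |= 104<<0 -> completed=1 acc=104 shift=7
byte[2]=0xBA cont=1 payload=0x3A: acc |= 58<<7 -> completed=1 acc=7528 shift=14
byte[3]=0x91 cont=1 payload=0x11: acc |= 17<<14 -> completed=1 acc=286056 shift=21

Answer: 1 286056 21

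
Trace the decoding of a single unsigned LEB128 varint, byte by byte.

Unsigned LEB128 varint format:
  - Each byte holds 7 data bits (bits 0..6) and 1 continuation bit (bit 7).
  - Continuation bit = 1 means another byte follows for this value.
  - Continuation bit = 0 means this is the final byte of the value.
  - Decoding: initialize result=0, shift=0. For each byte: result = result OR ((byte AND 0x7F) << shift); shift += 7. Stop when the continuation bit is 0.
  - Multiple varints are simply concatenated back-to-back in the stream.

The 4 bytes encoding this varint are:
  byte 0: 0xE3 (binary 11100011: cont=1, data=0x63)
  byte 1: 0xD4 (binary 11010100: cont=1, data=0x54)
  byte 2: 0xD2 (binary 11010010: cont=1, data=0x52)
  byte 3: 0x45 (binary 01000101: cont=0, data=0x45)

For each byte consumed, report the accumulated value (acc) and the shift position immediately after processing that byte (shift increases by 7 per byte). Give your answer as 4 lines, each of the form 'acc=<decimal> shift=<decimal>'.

Answer: acc=99 shift=7
acc=10851 shift=14
acc=1354339 shift=21
acc=146057827 shift=28

Derivation:
byte 0=0xE3: payload=0x63=99, contrib = 99<<0 = 99; acc -> 99, shift -> 7
byte 1=0xD4: payload=0x54=84, contrib = 84<<7 = 10752; acc -> 10851, shift -> 14
byte 2=0xD2: payload=0x52=82, contrib = 82<<14 = 1343488; acc -> 1354339, shift -> 21
byte 3=0x45: payload=0x45=69, contrib = 69<<21 = 144703488; acc -> 146057827, shift -> 28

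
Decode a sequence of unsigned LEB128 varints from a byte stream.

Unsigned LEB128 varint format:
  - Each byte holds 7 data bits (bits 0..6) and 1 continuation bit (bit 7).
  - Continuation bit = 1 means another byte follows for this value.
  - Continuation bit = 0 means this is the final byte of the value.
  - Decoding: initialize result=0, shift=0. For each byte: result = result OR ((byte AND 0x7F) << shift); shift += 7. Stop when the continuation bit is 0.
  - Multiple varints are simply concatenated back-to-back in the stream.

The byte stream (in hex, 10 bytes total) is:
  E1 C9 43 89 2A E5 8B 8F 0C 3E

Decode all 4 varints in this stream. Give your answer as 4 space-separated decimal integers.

Answer: 1107169 5385 25413093 62

Derivation:
  byte[0]=0xE1 cont=1 payload=0x61=97: acc |= 97<<0 -> acc=97 shift=7
  byte[1]=0xC9 cont=1 payload=0x49=73: acc |= 73<<7 -> acc=9441 shift=14
  byte[2]=0x43 cont=0 payload=0x43=67: acc |= 67<<14 -> acc=1107169 shift=21 [end]
Varint 1: bytes[0:3] = E1 C9 43 -> value 1107169 (3 byte(s))
  byte[3]=0x89 cont=1 payload=0x09=9: acc |= 9<<0 -> acc=9 shift=7
  byte[4]=0x2A cont=0 payload=0x2A=42: acc |= 42<<7 -> acc=5385 shift=14 [end]
Varint 2: bytes[3:5] = 89 2A -> value 5385 (2 byte(s))
  byte[5]=0xE5 cont=1 payload=0x65=101: acc |= 101<<0 -> acc=101 shift=7
  byte[6]=0x8B cont=1 payload=0x0B=11: acc |= 11<<7 -> acc=1509 shift=14
  byte[7]=0x8F cont=1 payload=0x0F=15: acc |= 15<<14 -> acc=247269 shift=21
  byte[8]=0x0C cont=0 payload=0x0C=12: acc |= 12<<21 -> acc=25413093 shift=28 [end]
Varint 3: bytes[5:9] = E5 8B 8F 0C -> value 25413093 (4 byte(s))
  byte[9]=0x3E cont=0 payload=0x3E=62: acc |= 62<<0 -> acc=62 shift=7 [end]
Varint 4: bytes[9:10] = 3E -> value 62 (1 byte(s))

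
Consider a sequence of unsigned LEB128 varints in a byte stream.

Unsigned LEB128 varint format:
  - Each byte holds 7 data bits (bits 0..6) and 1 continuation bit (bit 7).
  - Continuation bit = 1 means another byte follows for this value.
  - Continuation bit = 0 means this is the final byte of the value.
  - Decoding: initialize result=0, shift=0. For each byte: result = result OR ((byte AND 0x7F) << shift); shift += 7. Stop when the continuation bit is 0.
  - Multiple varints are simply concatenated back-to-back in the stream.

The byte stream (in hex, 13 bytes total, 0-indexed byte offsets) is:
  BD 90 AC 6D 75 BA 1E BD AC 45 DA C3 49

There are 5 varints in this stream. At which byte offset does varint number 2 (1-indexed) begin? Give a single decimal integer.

Answer: 4

Derivation:
  byte[0]=0xBD cont=1 payload=0x3D=61: acc |= 61<<0 -> acc=61 shift=7
  byte[1]=0x90 cont=1 payload=0x10=16: acc |= 16<<7 -> acc=2109 shift=14
  byte[2]=0xAC cont=1 payload=0x2C=44: acc |= 44<<14 -> acc=723005 shift=21
  byte[3]=0x6D cont=0 payload=0x6D=109: acc |= 109<<21 -> acc=229312573 shift=28 [end]
Varint 1: bytes[0:4] = BD 90 AC 6D -> value 229312573 (4 byte(s))
  byte[4]=0x75 cont=0 payload=0x75=117: acc |= 117<<0 -> acc=117 shift=7 [end]
Varint 2: bytes[4:5] = 75 -> value 117 (1 byte(s))
  byte[5]=0xBA cont=1 payload=0x3A=58: acc |= 58<<0 -> acc=58 shift=7
  byte[6]=0x1E cont=0 payload=0x1E=30: acc |= 30<<7 -> acc=3898 shift=14 [end]
Varint 3: bytes[5:7] = BA 1E -> value 3898 (2 byte(s))
  byte[7]=0xBD cont=1 payload=0x3D=61: acc |= 61<<0 -> acc=61 shift=7
  byte[8]=0xAC cont=1 payload=0x2C=44: acc |= 44<<7 -> acc=5693 shift=14
  byte[9]=0x45 cont=0 payload=0x45=69: acc |= 69<<14 -> acc=1136189 shift=21 [end]
Varint 4: bytes[7:10] = BD AC 45 -> value 1136189 (3 byte(s))
  byte[10]=0xDA cont=1 payload=0x5A=90: acc |= 90<<0 -> acc=90 shift=7
  byte[11]=0xC3 cont=1 payload=0x43=67: acc |= 67<<7 -> acc=8666 shift=14
  byte[12]=0x49 cont=0 payload=0x49=73: acc |= 73<<14 -> acc=1204698 shift=21 [end]
Varint 5: bytes[10:13] = DA C3 49 -> value 1204698 (3 byte(s))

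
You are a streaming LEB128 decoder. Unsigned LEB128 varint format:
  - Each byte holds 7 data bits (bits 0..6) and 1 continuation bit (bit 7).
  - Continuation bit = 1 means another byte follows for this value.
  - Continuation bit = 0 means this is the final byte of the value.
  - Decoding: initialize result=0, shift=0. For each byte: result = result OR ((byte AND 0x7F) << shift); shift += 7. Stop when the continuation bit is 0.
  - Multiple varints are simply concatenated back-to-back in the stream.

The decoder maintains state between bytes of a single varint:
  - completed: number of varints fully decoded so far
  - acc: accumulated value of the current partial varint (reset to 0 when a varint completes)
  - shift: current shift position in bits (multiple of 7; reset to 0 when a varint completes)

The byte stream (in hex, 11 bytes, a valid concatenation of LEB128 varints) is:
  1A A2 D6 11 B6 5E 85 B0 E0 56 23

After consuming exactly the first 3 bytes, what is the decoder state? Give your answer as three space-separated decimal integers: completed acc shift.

Answer: 1 11042 14

Derivation:
byte[0]=0x1A cont=0 payload=0x1A: varint #1 complete (value=26); reset -> completed=1 acc=0 shift=0
byte[1]=0xA2 cont=1 payload=0x22: acc |= 34<<0 -> completed=1 acc=34 shift=7
byte[2]=0xD6 cont=1 payload=0x56: acc |= 86<<7 -> completed=1 acc=11042 shift=14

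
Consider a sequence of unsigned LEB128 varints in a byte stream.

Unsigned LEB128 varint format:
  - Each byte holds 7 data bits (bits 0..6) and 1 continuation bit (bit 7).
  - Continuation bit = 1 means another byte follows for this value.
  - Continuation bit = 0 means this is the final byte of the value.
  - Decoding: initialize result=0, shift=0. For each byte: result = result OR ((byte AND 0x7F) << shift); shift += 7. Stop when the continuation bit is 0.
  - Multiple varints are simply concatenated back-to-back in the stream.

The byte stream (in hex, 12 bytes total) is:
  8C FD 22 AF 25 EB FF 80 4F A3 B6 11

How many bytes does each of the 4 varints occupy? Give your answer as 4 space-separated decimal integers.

Answer: 3 2 4 3

Derivation:
  byte[0]=0x8C cont=1 payload=0x0C=12: acc |= 12<<0 -> acc=12 shift=7
  byte[1]=0xFD cont=1 payload=0x7D=125: acc |= 125<<7 -> acc=16012 shift=14
  byte[2]=0x22 cont=0 payload=0x22=34: acc |= 34<<14 -> acc=573068 shift=21 [end]
Varint 1: bytes[0:3] = 8C FD 22 -> value 573068 (3 byte(s))
  byte[3]=0xAF cont=1 payload=0x2F=47: acc |= 47<<0 -> acc=47 shift=7
  byte[4]=0x25 cont=0 payload=0x25=37: acc |= 37<<7 -> acc=4783 shift=14 [end]
Varint 2: bytes[3:5] = AF 25 -> value 4783 (2 byte(s))
  byte[5]=0xEB cont=1 payload=0x6B=107: acc |= 107<<0 -> acc=107 shift=7
  byte[6]=0xFF cont=1 payload=0x7F=127: acc |= 127<<7 -> acc=16363 shift=14
  byte[7]=0x80 cont=1 payload=0x00=0: acc |= 0<<14 -> acc=16363 shift=21
  byte[8]=0x4F cont=0 payload=0x4F=79: acc |= 79<<21 -> acc=165691371 shift=28 [end]
Varint 3: bytes[5:9] = EB FF 80 4F -> value 165691371 (4 byte(s))
  byte[9]=0xA3 cont=1 payload=0x23=35: acc |= 35<<0 -> acc=35 shift=7
  byte[10]=0xB6 cont=1 payload=0x36=54: acc |= 54<<7 -> acc=6947 shift=14
  byte[11]=0x11 cont=0 payload=0x11=17: acc |= 17<<14 -> acc=285475 shift=21 [end]
Varint 4: bytes[9:12] = A3 B6 11 -> value 285475 (3 byte(s))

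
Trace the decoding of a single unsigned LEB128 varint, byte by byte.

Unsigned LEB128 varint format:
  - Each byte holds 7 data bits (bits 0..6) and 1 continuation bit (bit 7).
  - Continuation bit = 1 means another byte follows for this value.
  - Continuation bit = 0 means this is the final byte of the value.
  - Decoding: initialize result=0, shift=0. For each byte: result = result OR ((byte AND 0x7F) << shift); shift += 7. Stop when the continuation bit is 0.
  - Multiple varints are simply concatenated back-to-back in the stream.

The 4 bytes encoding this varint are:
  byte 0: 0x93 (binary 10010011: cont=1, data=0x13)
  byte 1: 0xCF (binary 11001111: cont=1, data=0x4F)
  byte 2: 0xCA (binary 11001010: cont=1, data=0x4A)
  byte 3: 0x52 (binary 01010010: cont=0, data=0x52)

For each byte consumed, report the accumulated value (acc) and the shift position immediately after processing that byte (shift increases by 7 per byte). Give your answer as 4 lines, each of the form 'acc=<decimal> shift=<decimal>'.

byte 0=0x93: payload=0x13=19, contrib = 19<<0 = 19; acc -> 19, shift -> 7
byte 1=0xCF: payload=0x4F=79, contrib = 79<<7 = 10112; acc -> 10131, shift -> 14
byte 2=0xCA: payload=0x4A=74, contrib = 74<<14 = 1212416; acc -> 1222547, shift -> 21
byte 3=0x52: payload=0x52=82, contrib = 82<<21 = 171966464; acc -> 173189011, shift -> 28

Answer: acc=19 shift=7
acc=10131 shift=14
acc=1222547 shift=21
acc=173189011 shift=28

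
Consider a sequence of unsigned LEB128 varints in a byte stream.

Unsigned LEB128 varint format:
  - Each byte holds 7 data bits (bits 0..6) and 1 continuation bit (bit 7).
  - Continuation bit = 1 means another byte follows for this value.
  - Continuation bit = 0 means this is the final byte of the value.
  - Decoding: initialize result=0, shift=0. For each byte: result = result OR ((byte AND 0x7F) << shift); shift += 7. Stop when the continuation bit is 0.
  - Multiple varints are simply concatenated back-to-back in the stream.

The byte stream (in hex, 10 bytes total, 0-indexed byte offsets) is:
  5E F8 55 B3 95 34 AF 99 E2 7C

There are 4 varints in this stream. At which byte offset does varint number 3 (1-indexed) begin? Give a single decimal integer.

  byte[0]=0x5E cont=0 payload=0x5E=94: acc |= 94<<0 -> acc=94 shift=7 [end]
Varint 1: bytes[0:1] = 5E -> value 94 (1 byte(s))
  byte[1]=0xF8 cont=1 payload=0x78=120: acc |= 120<<0 -> acc=120 shift=7
  byte[2]=0x55 cont=0 payload=0x55=85: acc |= 85<<7 -> acc=11000 shift=14 [end]
Varint 2: bytes[1:3] = F8 55 -> value 11000 (2 byte(s))
  byte[3]=0xB3 cont=1 payload=0x33=51: acc |= 51<<0 -> acc=51 shift=7
  byte[4]=0x95 cont=1 payload=0x15=21: acc |= 21<<7 -> acc=2739 shift=14
  byte[5]=0x34 cont=0 payload=0x34=52: acc |= 52<<14 -> acc=854707 shift=21 [end]
Varint 3: bytes[3:6] = B3 95 34 -> value 854707 (3 byte(s))
  byte[6]=0xAF cont=1 payload=0x2F=47: acc |= 47<<0 -> acc=47 shift=7
  byte[7]=0x99 cont=1 payload=0x19=25: acc |= 25<<7 -> acc=3247 shift=14
  byte[8]=0xE2 cont=1 payload=0x62=98: acc |= 98<<14 -> acc=1608879 shift=21
  byte[9]=0x7C cont=0 payload=0x7C=124: acc |= 124<<21 -> acc=261655727 shift=28 [end]
Varint 4: bytes[6:10] = AF 99 E2 7C -> value 261655727 (4 byte(s))

Answer: 3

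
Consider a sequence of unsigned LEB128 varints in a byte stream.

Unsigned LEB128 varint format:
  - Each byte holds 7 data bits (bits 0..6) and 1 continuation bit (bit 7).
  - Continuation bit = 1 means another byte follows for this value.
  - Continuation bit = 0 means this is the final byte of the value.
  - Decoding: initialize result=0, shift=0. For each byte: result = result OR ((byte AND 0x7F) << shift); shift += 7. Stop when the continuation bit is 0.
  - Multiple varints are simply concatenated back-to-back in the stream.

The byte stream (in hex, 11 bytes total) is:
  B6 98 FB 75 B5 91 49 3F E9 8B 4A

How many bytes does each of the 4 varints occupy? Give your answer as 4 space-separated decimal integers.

  byte[0]=0xB6 cont=1 payload=0x36=54: acc |= 54<<0 -> acc=54 shift=7
  byte[1]=0x98 cont=1 payload=0x18=24: acc |= 24<<7 -> acc=3126 shift=14
  byte[2]=0xFB cont=1 payload=0x7B=123: acc |= 123<<14 -> acc=2018358 shift=21
  byte[3]=0x75 cont=0 payload=0x75=117: acc |= 117<<21 -> acc=247385142 shift=28 [end]
Varint 1: bytes[0:4] = B6 98 FB 75 -> value 247385142 (4 byte(s))
  byte[4]=0xB5 cont=1 payload=0x35=53: acc |= 53<<0 -> acc=53 shift=7
  byte[5]=0x91 cont=1 payload=0x11=17: acc |= 17<<7 -> acc=2229 shift=14
  byte[6]=0x49 cont=0 payload=0x49=73: acc |= 73<<14 -> acc=1198261 shift=21 [end]
Varint 2: bytes[4:7] = B5 91 49 -> value 1198261 (3 byte(s))
  byte[7]=0x3F cont=0 payload=0x3F=63: acc |= 63<<0 -> acc=63 shift=7 [end]
Varint 3: bytes[7:8] = 3F -> value 63 (1 byte(s))
  byte[8]=0xE9 cont=1 payload=0x69=105: acc |= 105<<0 -> acc=105 shift=7
  byte[9]=0x8B cont=1 payload=0x0B=11: acc |= 11<<7 -> acc=1513 shift=14
  byte[10]=0x4A cont=0 payload=0x4A=74: acc |= 74<<14 -> acc=1213929 shift=21 [end]
Varint 4: bytes[8:11] = E9 8B 4A -> value 1213929 (3 byte(s))

Answer: 4 3 1 3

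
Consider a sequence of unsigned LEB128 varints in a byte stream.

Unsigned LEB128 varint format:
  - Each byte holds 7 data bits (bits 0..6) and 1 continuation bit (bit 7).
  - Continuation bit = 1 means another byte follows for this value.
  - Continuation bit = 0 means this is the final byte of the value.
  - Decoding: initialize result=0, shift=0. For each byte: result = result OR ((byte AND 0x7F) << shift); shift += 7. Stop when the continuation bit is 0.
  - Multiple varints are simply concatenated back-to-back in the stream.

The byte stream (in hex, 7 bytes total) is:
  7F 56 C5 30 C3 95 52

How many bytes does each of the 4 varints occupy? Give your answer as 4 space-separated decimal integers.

Answer: 1 1 2 3

Derivation:
  byte[0]=0x7F cont=0 payload=0x7F=127: acc |= 127<<0 -> acc=127 shift=7 [end]
Varint 1: bytes[0:1] = 7F -> value 127 (1 byte(s))
  byte[1]=0x56 cont=0 payload=0x56=86: acc |= 86<<0 -> acc=86 shift=7 [end]
Varint 2: bytes[1:2] = 56 -> value 86 (1 byte(s))
  byte[2]=0xC5 cont=1 payload=0x45=69: acc |= 69<<0 -> acc=69 shift=7
  byte[3]=0x30 cont=0 payload=0x30=48: acc |= 48<<7 -> acc=6213 shift=14 [end]
Varint 3: bytes[2:4] = C5 30 -> value 6213 (2 byte(s))
  byte[4]=0xC3 cont=1 payload=0x43=67: acc |= 67<<0 -> acc=67 shift=7
  byte[5]=0x95 cont=1 payload=0x15=21: acc |= 21<<7 -> acc=2755 shift=14
  byte[6]=0x52 cont=0 payload=0x52=82: acc |= 82<<14 -> acc=1346243 shift=21 [end]
Varint 4: bytes[4:7] = C3 95 52 -> value 1346243 (3 byte(s))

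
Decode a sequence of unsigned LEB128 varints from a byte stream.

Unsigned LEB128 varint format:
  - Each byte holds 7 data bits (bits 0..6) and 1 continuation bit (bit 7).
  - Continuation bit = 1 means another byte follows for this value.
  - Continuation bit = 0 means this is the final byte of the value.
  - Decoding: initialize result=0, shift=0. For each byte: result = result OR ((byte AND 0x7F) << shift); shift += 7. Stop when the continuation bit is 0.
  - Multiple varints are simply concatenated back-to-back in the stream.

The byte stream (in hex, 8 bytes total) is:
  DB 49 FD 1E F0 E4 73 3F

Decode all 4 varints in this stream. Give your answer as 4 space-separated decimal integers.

Answer: 9435 3965 1897072 63

Derivation:
  byte[0]=0xDB cont=1 payload=0x5B=91: acc |= 91<<0 -> acc=91 shift=7
  byte[1]=0x49 cont=0 payload=0x49=73: acc |= 73<<7 -> acc=9435 shift=14 [end]
Varint 1: bytes[0:2] = DB 49 -> value 9435 (2 byte(s))
  byte[2]=0xFD cont=1 payload=0x7D=125: acc |= 125<<0 -> acc=125 shift=7
  byte[3]=0x1E cont=0 payload=0x1E=30: acc |= 30<<7 -> acc=3965 shift=14 [end]
Varint 2: bytes[2:4] = FD 1E -> value 3965 (2 byte(s))
  byte[4]=0xF0 cont=1 payload=0x70=112: acc |= 112<<0 -> acc=112 shift=7
  byte[5]=0xE4 cont=1 payload=0x64=100: acc |= 100<<7 -> acc=12912 shift=14
  byte[6]=0x73 cont=0 payload=0x73=115: acc |= 115<<14 -> acc=1897072 shift=21 [end]
Varint 3: bytes[4:7] = F0 E4 73 -> value 1897072 (3 byte(s))
  byte[7]=0x3F cont=0 payload=0x3F=63: acc |= 63<<0 -> acc=63 shift=7 [end]
Varint 4: bytes[7:8] = 3F -> value 63 (1 byte(s))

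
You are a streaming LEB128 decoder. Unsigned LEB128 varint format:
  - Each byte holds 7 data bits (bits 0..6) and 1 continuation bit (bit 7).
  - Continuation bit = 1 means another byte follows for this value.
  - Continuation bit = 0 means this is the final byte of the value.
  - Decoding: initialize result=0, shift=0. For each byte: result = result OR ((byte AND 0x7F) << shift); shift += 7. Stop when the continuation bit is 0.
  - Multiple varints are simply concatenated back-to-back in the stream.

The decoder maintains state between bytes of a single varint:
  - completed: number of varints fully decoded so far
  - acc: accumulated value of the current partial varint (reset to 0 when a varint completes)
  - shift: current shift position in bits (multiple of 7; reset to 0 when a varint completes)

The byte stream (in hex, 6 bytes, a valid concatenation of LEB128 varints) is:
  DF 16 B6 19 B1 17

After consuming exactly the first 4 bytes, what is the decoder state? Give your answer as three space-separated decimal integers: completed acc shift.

byte[0]=0xDF cont=1 payload=0x5F: acc |= 95<<0 -> completed=0 acc=95 shift=7
byte[1]=0x16 cont=0 payload=0x16: varint #1 complete (value=2911); reset -> completed=1 acc=0 shift=0
byte[2]=0xB6 cont=1 payload=0x36: acc |= 54<<0 -> completed=1 acc=54 shift=7
byte[3]=0x19 cont=0 payload=0x19: varint #2 complete (value=3254); reset -> completed=2 acc=0 shift=0

Answer: 2 0 0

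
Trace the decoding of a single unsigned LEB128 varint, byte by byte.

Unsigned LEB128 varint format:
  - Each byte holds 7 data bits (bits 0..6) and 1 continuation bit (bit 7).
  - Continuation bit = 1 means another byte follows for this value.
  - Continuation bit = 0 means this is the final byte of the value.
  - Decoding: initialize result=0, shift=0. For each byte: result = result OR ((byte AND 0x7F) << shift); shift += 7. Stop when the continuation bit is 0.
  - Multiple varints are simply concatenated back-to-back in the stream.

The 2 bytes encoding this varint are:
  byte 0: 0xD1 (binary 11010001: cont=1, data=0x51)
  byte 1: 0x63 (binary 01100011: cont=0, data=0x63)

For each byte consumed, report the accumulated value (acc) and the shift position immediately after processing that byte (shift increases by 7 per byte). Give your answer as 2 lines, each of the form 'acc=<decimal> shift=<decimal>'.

Answer: acc=81 shift=7
acc=12753 shift=14

Derivation:
byte 0=0xD1: payload=0x51=81, contrib = 81<<0 = 81; acc -> 81, shift -> 7
byte 1=0x63: payload=0x63=99, contrib = 99<<7 = 12672; acc -> 12753, shift -> 14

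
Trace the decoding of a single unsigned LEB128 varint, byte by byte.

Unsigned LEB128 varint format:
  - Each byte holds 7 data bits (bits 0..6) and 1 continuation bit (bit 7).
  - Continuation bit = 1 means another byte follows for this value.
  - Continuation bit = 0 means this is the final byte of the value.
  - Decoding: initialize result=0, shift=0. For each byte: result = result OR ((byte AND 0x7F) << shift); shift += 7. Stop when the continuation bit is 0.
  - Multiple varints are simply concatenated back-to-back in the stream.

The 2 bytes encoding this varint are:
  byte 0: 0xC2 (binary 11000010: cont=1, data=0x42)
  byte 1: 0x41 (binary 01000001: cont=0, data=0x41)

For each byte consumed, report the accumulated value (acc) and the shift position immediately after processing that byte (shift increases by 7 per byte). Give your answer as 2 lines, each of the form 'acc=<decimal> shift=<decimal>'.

byte 0=0xC2: payload=0x42=66, contrib = 66<<0 = 66; acc -> 66, shift -> 7
byte 1=0x41: payload=0x41=65, contrib = 65<<7 = 8320; acc -> 8386, shift -> 14

Answer: acc=66 shift=7
acc=8386 shift=14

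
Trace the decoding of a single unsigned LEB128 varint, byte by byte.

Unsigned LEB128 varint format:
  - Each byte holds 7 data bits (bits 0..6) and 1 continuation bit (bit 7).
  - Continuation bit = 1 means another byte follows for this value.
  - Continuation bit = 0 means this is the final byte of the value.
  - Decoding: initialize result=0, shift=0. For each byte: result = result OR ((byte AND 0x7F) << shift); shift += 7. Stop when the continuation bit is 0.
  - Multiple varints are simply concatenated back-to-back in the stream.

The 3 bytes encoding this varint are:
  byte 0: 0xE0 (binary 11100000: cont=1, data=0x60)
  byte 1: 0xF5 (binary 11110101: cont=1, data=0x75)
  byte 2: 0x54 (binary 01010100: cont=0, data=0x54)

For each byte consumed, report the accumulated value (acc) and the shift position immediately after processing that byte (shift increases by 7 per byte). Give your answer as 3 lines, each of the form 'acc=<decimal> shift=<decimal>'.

byte 0=0xE0: payload=0x60=96, contrib = 96<<0 = 96; acc -> 96, shift -> 7
byte 1=0xF5: payload=0x75=117, contrib = 117<<7 = 14976; acc -> 15072, shift -> 14
byte 2=0x54: payload=0x54=84, contrib = 84<<14 = 1376256; acc -> 1391328, shift -> 21

Answer: acc=96 shift=7
acc=15072 shift=14
acc=1391328 shift=21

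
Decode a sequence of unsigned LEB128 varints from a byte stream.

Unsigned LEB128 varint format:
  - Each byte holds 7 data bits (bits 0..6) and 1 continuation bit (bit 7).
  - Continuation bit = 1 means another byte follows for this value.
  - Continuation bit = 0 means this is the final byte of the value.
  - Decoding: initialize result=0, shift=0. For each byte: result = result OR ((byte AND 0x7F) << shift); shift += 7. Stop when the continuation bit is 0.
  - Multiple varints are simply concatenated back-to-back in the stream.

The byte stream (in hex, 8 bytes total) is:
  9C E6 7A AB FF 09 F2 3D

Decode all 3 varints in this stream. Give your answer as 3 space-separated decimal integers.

Answer: 2011932 163755 7922

Derivation:
  byte[0]=0x9C cont=1 payload=0x1C=28: acc |= 28<<0 -> acc=28 shift=7
  byte[1]=0xE6 cont=1 payload=0x66=102: acc |= 102<<7 -> acc=13084 shift=14
  byte[2]=0x7A cont=0 payload=0x7A=122: acc |= 122<<14 -> acc=2011932 shift=21 [end]
Varint 1: bytes[0:3] = 9C E6 7A -> value 2011932 (3 byte(s))
  byte[3]=0xAB cont=1 payload=0x2B=43: acc |= 43<<0 -> acc=43 shift=7
  byte[4]=0xFF cont=1 payload=0x7F=127: acc |= 127<<7 -> acc=16299 shift=14
  byte[5]=0x09 cont=0 payload=0x09=9: acc |= 9<<14 -> acc=163755 shift=21 [end]
Varint 2: bytes[3:6] = AB FF 09 -> value 163755 (3 byte(s))
  byte[6]=0xF2 cont=1 payload=0x72=114: acc |= 114<<0 -> acc=114 shift=7
  byte[7]=0x3D cont=0 payload=0x3D=61: acc |= 61<<7 -> acc=7922 shift=14 [end]
Varint 3: bytes[6:8] = F2 3D -> value 7922 (2 byte(s))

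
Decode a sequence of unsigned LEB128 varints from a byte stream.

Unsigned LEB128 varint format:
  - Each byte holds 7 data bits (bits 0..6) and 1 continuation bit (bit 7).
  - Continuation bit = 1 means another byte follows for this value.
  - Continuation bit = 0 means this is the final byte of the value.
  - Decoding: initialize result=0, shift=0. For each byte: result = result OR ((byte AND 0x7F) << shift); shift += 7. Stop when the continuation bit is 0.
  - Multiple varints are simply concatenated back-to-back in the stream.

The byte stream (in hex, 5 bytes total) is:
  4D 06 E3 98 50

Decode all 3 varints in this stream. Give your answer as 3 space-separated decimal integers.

  byte[0]=0x4D cont=0 payload=0x4D=77: acc |= 77<<0 -> acc=77 shift=7 [end]
Varint 1: bytes[0:1] = 4D -> value 77 (1 byte(s))
  byte[1]=0x06 cont=0 payload=0x06=6: acc |= 6<<0 -> acc=6 shift=7 [end]
Varint 2: bytes[1:2] = 06 -> value 6 (1 byte(s))
  byte[2]=0xE3 cont=1 payload=0x63=99: acc |= 99<<0 -> acc=99 shift=7
  byte[3]=0x98 cont=1 payload=0x18=24: acc |= 24<<7 -> acc=3171 shift=14
  byte[4]=0x50 cont=0 payload=0x50=80: acc |= 80<<14 -> acc=1313891 shift=21 [end]
Varint 3: bytes[2:5] = E3 98 50 -> value 1313891 (3 byte(s))

Answer: 77 6 1313891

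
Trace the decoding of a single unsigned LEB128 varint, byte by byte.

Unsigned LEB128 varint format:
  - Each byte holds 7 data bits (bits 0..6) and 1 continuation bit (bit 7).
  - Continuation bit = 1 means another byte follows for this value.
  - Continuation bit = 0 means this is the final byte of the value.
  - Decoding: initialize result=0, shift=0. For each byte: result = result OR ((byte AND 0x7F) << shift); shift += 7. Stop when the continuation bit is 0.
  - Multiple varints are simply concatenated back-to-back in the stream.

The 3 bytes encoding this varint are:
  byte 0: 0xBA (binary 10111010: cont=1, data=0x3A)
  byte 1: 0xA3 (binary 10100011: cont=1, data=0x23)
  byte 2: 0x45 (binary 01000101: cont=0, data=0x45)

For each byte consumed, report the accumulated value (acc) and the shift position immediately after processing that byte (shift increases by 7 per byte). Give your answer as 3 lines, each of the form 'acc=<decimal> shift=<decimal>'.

Answer: acc=58 shift=7
acc=4538 shift=14
acc=1135034 shift=21

Derivation:
byte 0=0xBA: payload=0x3A=58, contrib = 58<<0 = 58; acc -> 58, shift -> 7
byte 1=0xA3: payload=0x23=35, contrib = 35<<7 = 4480; acc -> 4538, shift -> 14
byte 2=0x45: payload=0x45=69, contrib = 69<<14 = 1130496; acc -> 1135034, shift -> 21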